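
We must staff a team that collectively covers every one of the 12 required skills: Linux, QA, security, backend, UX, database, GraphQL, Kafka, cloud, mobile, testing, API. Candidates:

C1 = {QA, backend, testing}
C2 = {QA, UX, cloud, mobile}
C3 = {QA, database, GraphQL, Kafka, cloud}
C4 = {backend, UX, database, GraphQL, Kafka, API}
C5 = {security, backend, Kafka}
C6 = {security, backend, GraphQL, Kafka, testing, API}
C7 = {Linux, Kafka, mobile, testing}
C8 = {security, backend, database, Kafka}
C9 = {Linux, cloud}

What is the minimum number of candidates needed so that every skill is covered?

C2, C3, C6, C7 together cover {Linux, QA, security, backend, UX, database, GraphQL, Kafka, cloud, mobile, testing, API} — every skill.
No 3 of the 9 candidates cover everything (all 84 triples fall short), so 4 is minimum.

4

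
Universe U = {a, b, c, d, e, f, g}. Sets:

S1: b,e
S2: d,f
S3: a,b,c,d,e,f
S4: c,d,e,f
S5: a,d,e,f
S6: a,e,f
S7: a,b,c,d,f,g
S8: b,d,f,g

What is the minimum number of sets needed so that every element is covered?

S1, S7 together cover {a, b, c, d, e, f, g} — every element.
No single set contains all 7 elements, so 2 is optimal.

2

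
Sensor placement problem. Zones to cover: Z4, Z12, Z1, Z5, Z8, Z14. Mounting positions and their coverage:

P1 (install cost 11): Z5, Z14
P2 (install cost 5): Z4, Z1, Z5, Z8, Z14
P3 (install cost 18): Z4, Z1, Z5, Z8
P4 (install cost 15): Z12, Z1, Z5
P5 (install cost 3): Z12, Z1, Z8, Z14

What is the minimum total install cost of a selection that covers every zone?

P2, P5 cover every zone at install cost 5 + 3 = 8.
Any cover uses at least 2 sensor positions; among all covering selections none totals below 8.

8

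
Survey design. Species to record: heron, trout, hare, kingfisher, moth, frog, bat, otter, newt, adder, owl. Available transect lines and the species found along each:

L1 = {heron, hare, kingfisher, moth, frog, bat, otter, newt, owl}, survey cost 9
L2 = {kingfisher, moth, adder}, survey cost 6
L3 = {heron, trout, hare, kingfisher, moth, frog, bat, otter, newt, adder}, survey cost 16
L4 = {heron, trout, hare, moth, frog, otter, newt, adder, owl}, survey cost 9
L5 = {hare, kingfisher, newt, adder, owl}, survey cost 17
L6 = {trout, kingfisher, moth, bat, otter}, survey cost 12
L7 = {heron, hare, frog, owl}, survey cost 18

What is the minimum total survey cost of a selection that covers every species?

L1, L4 cover every species at survey cost 9 + 9 = 18.
Any cover uses at least 2 transects; among all covering selections none totals below 18.

18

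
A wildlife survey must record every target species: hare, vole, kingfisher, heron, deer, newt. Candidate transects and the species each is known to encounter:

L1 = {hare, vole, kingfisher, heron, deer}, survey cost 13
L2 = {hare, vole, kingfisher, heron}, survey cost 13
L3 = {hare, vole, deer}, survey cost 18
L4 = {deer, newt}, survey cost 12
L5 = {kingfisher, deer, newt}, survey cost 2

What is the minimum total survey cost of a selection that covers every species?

15

L1, L5 cover every species at survey cost 13 + 2 = 15.
Any cover uses at least 2 transects; among all covering selections none totals below 15.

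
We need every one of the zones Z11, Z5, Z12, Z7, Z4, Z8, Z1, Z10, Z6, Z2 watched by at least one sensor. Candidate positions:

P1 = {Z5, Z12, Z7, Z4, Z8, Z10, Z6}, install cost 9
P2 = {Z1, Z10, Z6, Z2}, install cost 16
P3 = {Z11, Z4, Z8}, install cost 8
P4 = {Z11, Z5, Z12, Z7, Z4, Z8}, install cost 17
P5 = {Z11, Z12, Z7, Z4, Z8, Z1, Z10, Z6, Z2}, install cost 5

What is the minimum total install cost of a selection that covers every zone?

14

P1, P5 cover every zone at install cost 9 + 5 = 14.
Any cover uses at least 2 sensor positions; among all covering selections none totals below 14.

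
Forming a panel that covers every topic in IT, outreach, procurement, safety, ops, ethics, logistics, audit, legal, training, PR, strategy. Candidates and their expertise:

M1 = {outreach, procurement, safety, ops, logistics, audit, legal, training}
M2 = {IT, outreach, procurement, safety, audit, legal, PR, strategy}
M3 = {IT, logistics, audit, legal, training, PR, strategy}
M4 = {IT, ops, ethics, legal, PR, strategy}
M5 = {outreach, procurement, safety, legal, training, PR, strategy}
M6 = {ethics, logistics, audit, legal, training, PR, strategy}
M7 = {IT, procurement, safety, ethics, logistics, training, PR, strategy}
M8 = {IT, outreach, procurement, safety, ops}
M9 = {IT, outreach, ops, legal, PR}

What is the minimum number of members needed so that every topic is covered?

2

M1, M4 together cover {IT, outreach, procurement, safety, ops, ethics, logistics, audit, legal, training, PR, strategy} — every topic.
No single member contains all 12 topics, so 2 is optimal.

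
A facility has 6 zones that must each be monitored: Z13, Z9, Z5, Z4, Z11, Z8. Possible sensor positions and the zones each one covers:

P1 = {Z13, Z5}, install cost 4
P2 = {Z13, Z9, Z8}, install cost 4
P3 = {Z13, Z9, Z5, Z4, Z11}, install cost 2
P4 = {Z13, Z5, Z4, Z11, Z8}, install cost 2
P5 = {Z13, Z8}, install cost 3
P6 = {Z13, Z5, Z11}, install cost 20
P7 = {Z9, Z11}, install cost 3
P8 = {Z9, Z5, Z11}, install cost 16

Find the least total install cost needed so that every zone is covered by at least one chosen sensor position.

P3, P4 cover every zone at install cost 2 + 2 = 4.
Any cover uses at least 2 sensor positions; among all covering selections none totals below 4.

4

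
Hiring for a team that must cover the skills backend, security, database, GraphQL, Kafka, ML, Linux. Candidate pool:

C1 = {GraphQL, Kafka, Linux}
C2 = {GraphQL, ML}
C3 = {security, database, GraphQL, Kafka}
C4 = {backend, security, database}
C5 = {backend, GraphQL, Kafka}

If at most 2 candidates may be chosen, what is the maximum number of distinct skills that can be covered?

6

Choosing C1, C4 covers {backend, security, database, GraphQL, Kafka, Linux} — 6 skills.
No choice of 2 candidates does better; here ML is left uncovered.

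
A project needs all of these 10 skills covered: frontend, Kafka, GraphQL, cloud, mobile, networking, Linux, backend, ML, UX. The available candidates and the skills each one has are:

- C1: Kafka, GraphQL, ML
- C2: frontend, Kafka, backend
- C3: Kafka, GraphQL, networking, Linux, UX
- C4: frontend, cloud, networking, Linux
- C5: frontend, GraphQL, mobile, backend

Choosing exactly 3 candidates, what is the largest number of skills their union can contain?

9

Choosing C1, C3, C5 covers {frontend, Kafka, GraphQL, mobile, networking, Linux, backend, ML, UX} — 9 skills.
No choice of 3 candidates does better; here cloud is left uncovered.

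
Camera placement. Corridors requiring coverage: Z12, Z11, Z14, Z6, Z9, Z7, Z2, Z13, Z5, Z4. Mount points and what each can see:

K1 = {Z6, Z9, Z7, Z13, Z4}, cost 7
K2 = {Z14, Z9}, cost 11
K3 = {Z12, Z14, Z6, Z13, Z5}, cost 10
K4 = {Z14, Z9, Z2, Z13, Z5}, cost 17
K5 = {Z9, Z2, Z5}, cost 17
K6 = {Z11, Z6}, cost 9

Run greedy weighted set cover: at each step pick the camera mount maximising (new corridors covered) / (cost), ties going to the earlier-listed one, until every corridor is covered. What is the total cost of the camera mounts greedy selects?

Pick 1: K1 adds 5 new (Z6, Z9, Z7, Z13, Z4) at cost 7 (ratio 5/7).
Pick 2: K3 adds 3 new (Z12, Z14, Z5) at cost 10 (ratio 3/10).
Pick 3: K6 adds 1 new (Z11) at cost 9 (ratio 1/9).
Pick 4: K4 adds 1 new (Z2) at cost 17 (ratio 1/17).
Greedy total cost: 7 + 10 + 9 + 17 = 43.

43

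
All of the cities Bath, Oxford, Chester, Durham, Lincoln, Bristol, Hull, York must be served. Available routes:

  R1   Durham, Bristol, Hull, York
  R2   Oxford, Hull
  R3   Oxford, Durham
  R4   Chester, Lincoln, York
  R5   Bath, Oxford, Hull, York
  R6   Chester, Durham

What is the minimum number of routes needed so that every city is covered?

3

R1, R4, R5 together cover {Bath, Oxford, Chester, Durham, Lincoln, Bristol, Hull, York} — every city.
No 2 of the 6 routes cover everything (all 15 pairs fall short), so 3 is minimum.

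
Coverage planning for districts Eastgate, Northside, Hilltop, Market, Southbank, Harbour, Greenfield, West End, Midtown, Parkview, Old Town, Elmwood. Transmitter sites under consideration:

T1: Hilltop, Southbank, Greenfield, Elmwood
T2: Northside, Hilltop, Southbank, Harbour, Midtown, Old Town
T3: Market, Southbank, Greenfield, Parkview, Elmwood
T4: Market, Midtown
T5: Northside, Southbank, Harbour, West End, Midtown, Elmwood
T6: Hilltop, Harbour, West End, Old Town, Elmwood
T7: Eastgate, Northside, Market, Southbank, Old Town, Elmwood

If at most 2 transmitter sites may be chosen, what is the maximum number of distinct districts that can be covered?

Choosing T2, T3 covers {Northside, Hilltop, Market, Southbank, Harbour, Greenfield, Midtown, Parkview, Old Town, Elmwood} — 10 districts.
No choice of 2 transmitter sites does better; here Eastgate, West End are left uncovered.

10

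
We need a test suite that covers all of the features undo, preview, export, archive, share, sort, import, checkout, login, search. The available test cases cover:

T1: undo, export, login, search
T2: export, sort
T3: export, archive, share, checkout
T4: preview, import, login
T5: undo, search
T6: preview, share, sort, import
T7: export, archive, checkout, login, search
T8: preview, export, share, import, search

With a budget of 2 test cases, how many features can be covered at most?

Choosing T6, T7 covers {preview, export, archive, share, sort, import, checkout, login, search} — 9 features.
No choice of 2 test cases does better; here undo is left uncovered.

9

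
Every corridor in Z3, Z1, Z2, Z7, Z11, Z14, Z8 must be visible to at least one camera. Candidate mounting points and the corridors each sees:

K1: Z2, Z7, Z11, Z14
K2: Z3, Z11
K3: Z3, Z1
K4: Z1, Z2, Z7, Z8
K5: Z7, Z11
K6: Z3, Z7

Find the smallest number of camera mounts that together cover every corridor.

K1, K2, K4 together cover {Z3, Z1, Z2, Z7, Z11, Z14, Z8} — every corridor.
No 2 of the 6 camera mounts cover everything (all 15 pairs fall short), so 3 is minimum.

3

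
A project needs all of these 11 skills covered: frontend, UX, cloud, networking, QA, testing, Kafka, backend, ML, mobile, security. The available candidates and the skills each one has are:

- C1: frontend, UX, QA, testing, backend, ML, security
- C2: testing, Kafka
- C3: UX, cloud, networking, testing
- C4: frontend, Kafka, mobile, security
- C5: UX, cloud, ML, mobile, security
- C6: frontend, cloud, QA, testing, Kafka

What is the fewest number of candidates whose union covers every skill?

C1, C3, C4 together cover {frontend, UX, cloud, networking, QA, testing, Kafka, backend, ML, mobile, security} — every skill.
No 2 of the 6 candidates cover everything (all 15 pairs fall short), so 3 is minimum.

3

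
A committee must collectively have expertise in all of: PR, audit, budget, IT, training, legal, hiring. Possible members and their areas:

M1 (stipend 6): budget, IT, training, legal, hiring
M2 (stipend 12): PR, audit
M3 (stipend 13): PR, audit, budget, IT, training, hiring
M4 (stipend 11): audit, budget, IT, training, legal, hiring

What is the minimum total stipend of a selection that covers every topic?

M1, M2 cover every topic at stipend 6 + 12 = 18.
Any cover uses at least 2 members; among all covering selections none totals below 18.

18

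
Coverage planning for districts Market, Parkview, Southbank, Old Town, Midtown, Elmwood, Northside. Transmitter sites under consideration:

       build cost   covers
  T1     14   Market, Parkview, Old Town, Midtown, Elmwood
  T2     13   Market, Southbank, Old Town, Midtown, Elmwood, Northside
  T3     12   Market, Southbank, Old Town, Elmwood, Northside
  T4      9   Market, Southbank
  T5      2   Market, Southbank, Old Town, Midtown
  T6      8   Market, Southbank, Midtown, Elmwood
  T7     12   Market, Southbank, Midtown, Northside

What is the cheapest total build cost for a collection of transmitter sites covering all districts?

26

T1, T3 cover every district at build cost 14 + 12 = 26.
Any cover uses at least 2 transmitter sites; among all covering selections none totals below 26.
Greedy by coverage-per-build cost would pick T5, T3, T1 for 28 — worse than the optimum 26.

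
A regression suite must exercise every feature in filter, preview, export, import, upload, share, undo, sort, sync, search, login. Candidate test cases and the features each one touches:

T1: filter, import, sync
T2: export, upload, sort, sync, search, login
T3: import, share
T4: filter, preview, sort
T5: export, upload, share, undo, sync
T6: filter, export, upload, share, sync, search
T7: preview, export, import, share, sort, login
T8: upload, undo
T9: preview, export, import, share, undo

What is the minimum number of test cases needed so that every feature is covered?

T1, T2, T9 together cover {filter, preview, export, import, upload, share, undo, sort, sync, search, login} — every feature.
No 2 of the 9 test cases cover everything (all 36 pairs fall short), so 3 is minimum.

3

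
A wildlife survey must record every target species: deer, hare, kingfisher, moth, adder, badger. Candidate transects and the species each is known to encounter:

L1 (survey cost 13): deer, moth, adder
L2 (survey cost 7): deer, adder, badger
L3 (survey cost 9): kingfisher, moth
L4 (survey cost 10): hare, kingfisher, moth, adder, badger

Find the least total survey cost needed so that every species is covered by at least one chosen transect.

17

L2, L4 cover every species at survey cost 7 + 10 = 17.
Any cover uses at least 2 transects; among all covering selections none totals below 17.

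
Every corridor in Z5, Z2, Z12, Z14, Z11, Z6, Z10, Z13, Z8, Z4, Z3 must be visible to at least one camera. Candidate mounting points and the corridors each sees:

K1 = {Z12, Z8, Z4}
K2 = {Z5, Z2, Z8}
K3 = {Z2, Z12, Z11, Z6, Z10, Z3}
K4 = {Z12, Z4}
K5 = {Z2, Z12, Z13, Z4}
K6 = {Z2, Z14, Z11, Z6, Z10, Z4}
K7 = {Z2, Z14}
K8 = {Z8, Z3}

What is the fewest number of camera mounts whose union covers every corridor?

4

K2, K3, K5, K6 together cover {Z5, Z2, Z12, Z14, Z11, Z6, Z10, Z13, Z8, Z4, Z3} — every corridor.
No 3 of the 8 camera mounts cover everything (all 56 triples fall short), so 4 is minimum.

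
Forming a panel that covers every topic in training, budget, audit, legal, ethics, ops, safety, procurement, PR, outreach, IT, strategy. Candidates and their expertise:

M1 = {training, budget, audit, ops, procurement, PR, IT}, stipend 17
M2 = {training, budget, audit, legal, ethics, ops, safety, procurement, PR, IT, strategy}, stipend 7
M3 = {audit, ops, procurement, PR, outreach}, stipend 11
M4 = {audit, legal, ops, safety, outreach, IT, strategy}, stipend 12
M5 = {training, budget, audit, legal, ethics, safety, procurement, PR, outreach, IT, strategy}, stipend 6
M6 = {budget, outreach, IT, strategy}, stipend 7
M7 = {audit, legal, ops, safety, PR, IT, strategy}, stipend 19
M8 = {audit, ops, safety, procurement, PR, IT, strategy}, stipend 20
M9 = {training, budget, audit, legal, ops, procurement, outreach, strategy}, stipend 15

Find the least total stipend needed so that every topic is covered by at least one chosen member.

M2, M5 cover every topic at stipend 7 + 6 = 13.
Any cover uses at least 2 members; among all covering selections none totals below 13.

13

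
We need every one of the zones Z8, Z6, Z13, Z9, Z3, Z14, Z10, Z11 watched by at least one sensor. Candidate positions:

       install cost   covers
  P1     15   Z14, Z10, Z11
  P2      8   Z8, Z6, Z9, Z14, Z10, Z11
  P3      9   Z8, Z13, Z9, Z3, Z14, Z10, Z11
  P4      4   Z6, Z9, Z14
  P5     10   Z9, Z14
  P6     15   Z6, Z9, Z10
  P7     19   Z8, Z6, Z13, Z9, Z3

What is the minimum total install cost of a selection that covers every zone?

P3, P4 cover every zone at install cost 9 + 4 = 13.
Any cover uses at least 2 sensor positions; among all covering selections none totals below 13.

13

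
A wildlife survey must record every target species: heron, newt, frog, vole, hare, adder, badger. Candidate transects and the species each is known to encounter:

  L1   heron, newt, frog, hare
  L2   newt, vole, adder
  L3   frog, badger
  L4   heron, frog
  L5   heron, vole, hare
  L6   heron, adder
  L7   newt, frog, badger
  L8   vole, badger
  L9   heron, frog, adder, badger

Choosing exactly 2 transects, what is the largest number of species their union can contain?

6

Choosing L1, L2 covers {heron, newt, frog, vole, hare, adder} — 6 species.
No choice of 2 transects does better; here badger is left uncovered.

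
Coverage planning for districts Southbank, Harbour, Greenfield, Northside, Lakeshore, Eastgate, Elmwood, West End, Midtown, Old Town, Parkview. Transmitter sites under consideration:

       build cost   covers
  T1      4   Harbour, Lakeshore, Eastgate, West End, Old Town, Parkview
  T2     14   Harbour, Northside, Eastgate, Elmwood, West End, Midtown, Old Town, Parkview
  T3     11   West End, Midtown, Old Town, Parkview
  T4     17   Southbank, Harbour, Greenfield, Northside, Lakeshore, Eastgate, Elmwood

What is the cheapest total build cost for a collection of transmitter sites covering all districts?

28

T3, T4 cover every district at build cost 11 + 17 = 28.
Any cover uses at least 2 transmitter sites; among all covering selections none totals below 28.
Greedy by coverage-per-build cost would pick T1, T4, T3 for 32 — worse than the optimum 28.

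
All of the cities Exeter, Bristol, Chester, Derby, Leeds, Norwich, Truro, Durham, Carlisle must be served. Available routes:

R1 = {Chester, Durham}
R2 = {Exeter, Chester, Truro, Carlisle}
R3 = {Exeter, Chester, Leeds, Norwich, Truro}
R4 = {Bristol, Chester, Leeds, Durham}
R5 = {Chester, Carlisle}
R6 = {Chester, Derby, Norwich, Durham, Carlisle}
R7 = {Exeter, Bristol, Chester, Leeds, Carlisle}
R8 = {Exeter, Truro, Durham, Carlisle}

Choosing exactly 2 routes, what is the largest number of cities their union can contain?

Choosing R3, R6 covers {Exeter, Chester, Derby, Leeds, Norwich, Truro, Durham, Carlisle} — 8 cities.
No choice of 2 routes does better; here Bristol is left uncovered.

8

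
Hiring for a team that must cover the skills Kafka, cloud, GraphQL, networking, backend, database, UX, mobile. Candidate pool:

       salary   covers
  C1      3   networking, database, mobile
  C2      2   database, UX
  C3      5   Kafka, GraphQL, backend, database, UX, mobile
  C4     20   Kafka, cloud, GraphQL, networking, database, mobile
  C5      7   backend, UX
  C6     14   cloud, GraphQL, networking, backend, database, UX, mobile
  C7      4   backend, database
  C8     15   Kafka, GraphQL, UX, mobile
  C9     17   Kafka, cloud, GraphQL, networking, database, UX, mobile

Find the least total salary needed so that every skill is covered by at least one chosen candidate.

19

C3, C6 cover every skill at salary 5 + 14 = 19.
Any cover uses at least 2 candidates; among all covering selections none totals below 19.
Greedy by coverage-per-salary would pick C3, C1, C6 for 22 — worse than the optimum 19.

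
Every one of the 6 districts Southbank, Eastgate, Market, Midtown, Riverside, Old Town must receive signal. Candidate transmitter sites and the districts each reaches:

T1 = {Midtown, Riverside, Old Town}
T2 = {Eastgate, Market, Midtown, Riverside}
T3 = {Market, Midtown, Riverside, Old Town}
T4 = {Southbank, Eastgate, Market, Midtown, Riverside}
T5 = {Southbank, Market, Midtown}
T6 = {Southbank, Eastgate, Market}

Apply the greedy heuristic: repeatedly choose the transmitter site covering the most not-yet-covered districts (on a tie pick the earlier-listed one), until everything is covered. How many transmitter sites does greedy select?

2

Pick 1: T4 covers 5 new districts (Southbank, Eastgate, Market, Midtown, Riverside).
Pick 2: T1 covers 1 new districts (Old Town).
Greedy uses 2 transmitter sites.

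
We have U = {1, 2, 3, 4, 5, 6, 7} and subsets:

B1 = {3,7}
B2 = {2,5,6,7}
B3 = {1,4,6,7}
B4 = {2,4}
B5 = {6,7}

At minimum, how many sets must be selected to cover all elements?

B1, B2, B3 together cover {1, 2, 3, 4, 5, 6, 7} — every element.
No 2 of the 5 sets cover everything (all 10 pairs fall short), so 3 is minimum.

3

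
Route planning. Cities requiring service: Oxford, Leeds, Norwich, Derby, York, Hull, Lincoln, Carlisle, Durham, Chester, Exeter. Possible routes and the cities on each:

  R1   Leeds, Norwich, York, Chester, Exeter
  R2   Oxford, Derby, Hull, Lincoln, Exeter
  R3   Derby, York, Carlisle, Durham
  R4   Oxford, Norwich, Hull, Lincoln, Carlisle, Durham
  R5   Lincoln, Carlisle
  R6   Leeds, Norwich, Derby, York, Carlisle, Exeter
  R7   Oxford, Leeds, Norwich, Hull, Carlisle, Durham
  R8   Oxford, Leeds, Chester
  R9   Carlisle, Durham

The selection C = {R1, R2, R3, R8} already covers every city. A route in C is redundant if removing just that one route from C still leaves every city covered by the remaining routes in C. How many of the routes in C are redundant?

1

Drop R1: Norwich uncovered — not redundant.
Drop R2: Hull, Lincoln uncovered — not redundant.
Drop R3: Carlisle, Durham uncovered — not redundant.
Drop R8: the rest still cover every city — redundant.
1 redundant: R8.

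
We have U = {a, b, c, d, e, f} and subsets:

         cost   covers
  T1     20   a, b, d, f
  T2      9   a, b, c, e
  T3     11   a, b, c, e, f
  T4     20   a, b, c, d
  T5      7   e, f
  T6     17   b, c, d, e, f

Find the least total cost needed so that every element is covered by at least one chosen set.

26

T2, T6 cover every element at cost 9 + 17 = 26.
Any cover uses at least 2 sets; among all covering selections none totals below 26.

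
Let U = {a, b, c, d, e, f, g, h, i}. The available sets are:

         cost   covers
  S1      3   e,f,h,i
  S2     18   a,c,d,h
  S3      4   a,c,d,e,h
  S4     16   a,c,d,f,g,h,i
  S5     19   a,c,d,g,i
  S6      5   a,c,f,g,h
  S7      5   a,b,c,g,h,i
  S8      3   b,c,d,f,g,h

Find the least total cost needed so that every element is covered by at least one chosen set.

10

S1, S3, S8 cover every element at cost 3 + 4 + 3 = 10.
Any cover uses at least 3 sets; among all covering selections none totals below 10.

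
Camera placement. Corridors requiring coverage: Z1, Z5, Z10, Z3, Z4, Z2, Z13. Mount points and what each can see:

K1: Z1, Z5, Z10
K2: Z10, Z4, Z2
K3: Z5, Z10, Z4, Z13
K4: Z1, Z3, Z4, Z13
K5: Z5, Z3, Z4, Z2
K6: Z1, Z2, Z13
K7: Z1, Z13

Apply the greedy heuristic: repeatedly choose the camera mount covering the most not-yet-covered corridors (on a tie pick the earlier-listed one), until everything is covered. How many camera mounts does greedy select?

Pick 1: K3 covers 4 new corridors (Z5, Z10, Z4, Z13).
Pick 2: K4 covers 2 new corridors (Z1, Z3).
Pick 3: K2 covers 1 new corridors (Z2).
Greedy uses 3 camera mounts.

3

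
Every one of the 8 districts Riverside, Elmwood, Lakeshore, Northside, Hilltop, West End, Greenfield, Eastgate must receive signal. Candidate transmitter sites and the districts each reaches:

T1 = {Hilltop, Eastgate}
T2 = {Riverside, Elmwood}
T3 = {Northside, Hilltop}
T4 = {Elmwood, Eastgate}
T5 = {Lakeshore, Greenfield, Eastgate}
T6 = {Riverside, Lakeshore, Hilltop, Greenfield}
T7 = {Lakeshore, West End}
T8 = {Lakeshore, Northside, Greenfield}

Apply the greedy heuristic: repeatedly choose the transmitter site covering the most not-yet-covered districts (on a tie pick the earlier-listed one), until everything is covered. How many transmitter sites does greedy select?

4

Pick 1: T6 covers 4 new districts (Riverside, Lakeshore, Hilltop, Greenfield).
Pick 2: T4 covers 2 new districts (Elmwood, Eastgate).
Pick 3: T3 covers 1 new districts (Northside).
Pick 4: T7 covers 1 new districts (West End).
Greedy uses 4 transmitter sites.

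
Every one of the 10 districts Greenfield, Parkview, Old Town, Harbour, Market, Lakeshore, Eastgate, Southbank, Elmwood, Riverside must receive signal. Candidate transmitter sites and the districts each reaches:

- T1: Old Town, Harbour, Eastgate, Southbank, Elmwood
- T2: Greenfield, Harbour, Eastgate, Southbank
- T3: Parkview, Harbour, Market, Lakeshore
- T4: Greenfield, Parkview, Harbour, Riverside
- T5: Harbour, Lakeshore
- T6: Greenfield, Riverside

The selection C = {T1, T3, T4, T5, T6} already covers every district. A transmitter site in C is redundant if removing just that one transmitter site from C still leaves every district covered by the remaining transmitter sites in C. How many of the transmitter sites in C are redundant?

3

Drop T1: Old Town, Eastgate, Southbank, Elmwood uncovered — not redundant.
Drop T3: Market uncovered — not redundant.
Drop T4: the rest still cover every district — redundant.
Drop T5: the rest still cover every district — redundant.
Drop T6: the rest still cover every district — redundant.
3 redundant: T4, T5, T6.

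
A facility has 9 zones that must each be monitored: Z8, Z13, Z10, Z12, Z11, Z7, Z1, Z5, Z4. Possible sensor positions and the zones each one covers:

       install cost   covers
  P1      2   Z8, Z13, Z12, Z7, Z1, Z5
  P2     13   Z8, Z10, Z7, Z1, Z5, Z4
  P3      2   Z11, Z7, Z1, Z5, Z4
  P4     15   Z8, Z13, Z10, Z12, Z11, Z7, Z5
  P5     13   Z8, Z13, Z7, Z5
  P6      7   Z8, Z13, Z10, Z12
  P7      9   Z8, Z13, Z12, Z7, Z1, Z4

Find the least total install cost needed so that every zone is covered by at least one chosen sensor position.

P3, P6 cover every zone at install cost 2 + 7 = 9.
Any cover uses at least 2 sensor positions; among all covering selections none totals below 9.
Greedy by coverage-per-install cost would pick P1, P3, P6 for 11 — worse than the optimum 9.

9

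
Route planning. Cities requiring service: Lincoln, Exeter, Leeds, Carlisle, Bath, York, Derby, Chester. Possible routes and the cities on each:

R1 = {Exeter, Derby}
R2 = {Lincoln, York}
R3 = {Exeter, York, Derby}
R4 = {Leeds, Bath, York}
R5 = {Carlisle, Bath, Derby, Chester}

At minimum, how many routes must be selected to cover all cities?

4

R1, R2, R4, R5 together cover {Lincoln, Exeter, Leeds, Carlisle, Bath, York, Derby, Chester} — every city.
No 3 of the 5 routes cover everything (all 10 triples fall short), so 4 is minimum.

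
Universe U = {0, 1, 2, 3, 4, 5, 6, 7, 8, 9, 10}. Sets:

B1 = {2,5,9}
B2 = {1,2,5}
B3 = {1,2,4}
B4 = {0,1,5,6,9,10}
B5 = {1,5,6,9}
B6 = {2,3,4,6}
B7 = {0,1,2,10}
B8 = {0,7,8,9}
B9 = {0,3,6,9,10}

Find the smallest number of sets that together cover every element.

3

B4, B6, B8 together cover {0, 1, 2, 3, 4, 5, 6, 7, 8, 9, 10} — every element.
No 2 of the 9 sets cover everything (all 36 pairs fall short), so 3 is minimum.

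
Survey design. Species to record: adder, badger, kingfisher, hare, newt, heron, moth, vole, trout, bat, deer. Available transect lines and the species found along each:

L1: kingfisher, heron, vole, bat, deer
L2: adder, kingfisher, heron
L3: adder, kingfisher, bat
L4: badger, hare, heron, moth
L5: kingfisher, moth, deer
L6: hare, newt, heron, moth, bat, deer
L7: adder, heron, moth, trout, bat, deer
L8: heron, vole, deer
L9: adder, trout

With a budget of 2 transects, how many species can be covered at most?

Choosing L1, L4 covers {badger, kingfisher, hare, heron, moth, vole, bat, deer} — 8 species.
No choice of 2 transects does better; here adder, newt, trout are left uncovered.

8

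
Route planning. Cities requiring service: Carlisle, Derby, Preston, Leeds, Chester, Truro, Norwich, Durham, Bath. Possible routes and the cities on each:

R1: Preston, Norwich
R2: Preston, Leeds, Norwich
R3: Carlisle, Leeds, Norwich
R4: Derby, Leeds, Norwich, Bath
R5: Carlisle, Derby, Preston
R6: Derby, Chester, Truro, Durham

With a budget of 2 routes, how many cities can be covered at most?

7

Choosing R2, R6 covers {Derby, Preston, Leeds, Chester, Truro, Norwich, Durham} — 7 cities.
No choice of 2 routes does better; here Carlisle, Bath are left uncovered.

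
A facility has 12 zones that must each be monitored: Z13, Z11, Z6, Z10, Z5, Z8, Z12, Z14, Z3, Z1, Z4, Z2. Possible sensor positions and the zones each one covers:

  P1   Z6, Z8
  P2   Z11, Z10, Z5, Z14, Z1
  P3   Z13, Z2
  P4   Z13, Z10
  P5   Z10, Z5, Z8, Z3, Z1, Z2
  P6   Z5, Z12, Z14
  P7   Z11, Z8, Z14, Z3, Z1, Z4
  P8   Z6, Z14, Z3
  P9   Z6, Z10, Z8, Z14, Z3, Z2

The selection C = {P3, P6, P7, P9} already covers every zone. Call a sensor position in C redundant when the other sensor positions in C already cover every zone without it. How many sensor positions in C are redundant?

Drop P3: Z13 uncovered — not redundant.
Drop P6: Z5, Z12 uncovered — not redundant.
Drop P7: Z11, Z1, Z4 uncovered — not redundant.
Drop P9: Z6, Z10 uncovered — not redundant.
None of the sensor positions in C is redundant.

0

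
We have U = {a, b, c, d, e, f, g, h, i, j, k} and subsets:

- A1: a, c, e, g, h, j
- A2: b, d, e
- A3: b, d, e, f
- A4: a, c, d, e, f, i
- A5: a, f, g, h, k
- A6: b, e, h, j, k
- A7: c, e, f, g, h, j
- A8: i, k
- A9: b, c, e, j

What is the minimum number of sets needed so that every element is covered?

3

A1, A3, A8 together cover {a, b, c, d, e, f, g, h, i, j, k} — every element.
No 2 of the 9 sets cover everything (all 36 pairs fall short), so 3 is minimum.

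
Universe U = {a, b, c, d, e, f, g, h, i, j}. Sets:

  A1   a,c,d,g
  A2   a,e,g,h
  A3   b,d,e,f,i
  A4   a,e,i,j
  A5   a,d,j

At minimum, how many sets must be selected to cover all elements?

A1, A2, A3, A4 together cover {a, b, c, d, e, f, g, h, i, j} — every element.
No 3 of the 5 sets cover everything (all 10 triples fall short), so 4 is minimum.

4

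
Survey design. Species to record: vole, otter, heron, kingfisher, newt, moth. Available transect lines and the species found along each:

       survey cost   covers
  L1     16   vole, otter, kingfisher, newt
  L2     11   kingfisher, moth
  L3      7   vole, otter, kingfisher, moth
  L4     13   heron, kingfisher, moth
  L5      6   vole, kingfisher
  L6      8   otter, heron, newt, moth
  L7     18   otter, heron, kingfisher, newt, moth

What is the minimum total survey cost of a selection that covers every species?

L5, L6 cover every species at survey cost 6 + 8 = 14.
Any cover uses at least 2 transects; among all covering selections none totals below 14.

14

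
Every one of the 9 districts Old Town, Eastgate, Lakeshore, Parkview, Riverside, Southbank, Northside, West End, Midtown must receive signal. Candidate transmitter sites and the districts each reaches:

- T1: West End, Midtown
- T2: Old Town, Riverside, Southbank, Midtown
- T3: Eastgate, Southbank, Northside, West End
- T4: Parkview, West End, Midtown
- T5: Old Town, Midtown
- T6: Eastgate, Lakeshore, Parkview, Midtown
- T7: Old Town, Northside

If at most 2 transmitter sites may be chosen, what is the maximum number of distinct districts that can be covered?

7

Choosing T2, T3 covers {Old Town, Eastgate, Riverside, Southbank, Northside, West End, Midtown} — 7 districts.
No choice of 2 transmitter sites does better; here Lakeshore, Parkview are left uncovered.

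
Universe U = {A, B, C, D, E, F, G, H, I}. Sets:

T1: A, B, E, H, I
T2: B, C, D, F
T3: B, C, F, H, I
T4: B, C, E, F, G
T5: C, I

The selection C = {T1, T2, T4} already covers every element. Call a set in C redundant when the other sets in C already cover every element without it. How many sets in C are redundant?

Drop T1: A, H, I uncovered — not redundant.
Drop T2: D uncovered — not redundant.
Drop T4: G uncovered — not redundant.
None of the sets in C is redundant.

0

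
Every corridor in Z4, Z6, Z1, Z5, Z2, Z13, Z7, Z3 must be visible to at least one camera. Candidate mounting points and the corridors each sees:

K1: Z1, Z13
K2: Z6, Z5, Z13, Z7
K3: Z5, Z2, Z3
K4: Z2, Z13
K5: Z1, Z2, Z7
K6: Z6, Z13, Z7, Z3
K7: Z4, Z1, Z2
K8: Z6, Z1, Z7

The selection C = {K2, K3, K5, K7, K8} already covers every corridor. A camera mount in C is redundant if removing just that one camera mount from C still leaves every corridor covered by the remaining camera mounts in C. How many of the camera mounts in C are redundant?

2

Drop K2: Z13 uncovered — not redundant.
Drop K3: Z3 uncovered — not redundant.
Drop K5: the rest still cover every corridor — redundant.
Drop K7: Z4 uncovered — not redundant.
Drop K8: the rest still cover every corridor — redundant.
2 redundant: K5, K8.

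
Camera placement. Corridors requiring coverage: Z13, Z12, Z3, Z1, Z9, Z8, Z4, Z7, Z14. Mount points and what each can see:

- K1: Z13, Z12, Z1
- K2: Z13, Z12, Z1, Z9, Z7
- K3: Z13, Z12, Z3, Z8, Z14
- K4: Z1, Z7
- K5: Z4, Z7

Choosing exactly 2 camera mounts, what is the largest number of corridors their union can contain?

Choosing K2, K3 covers {Z13, Z12, Z3, Z1, Z9, Z8, Z7, Z14} — 8 corridors.
No choice of 2 camera mounts does better; here Z4 is left uncovered.

8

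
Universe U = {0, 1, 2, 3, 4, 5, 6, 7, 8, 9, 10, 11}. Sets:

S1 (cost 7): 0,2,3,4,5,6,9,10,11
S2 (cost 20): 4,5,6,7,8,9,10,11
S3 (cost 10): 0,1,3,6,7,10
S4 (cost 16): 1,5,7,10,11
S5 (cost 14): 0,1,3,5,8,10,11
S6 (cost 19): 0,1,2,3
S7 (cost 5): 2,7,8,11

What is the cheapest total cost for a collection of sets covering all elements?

22

S1, S3, S7 cover every element at cost 7 + 10 + 5 = 22.
Any cover uses at least 2 sets; among all covering selections none totals below 22.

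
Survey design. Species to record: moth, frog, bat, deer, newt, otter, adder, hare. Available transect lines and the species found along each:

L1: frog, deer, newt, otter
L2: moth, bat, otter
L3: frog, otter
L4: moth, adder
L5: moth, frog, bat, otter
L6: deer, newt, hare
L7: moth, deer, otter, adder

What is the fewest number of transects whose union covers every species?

3

L4, L5, L6 together cover {moth, frog, bat, deer, newt, otter, adder, hare} — every species.
No 2 of the 7 transects cover everything (all 21 pairs fall short), so 3 is minimum.
Greedy (largest uncovered first) would take L1, L2, L4, L6 — 4 transects — but 3 suffice.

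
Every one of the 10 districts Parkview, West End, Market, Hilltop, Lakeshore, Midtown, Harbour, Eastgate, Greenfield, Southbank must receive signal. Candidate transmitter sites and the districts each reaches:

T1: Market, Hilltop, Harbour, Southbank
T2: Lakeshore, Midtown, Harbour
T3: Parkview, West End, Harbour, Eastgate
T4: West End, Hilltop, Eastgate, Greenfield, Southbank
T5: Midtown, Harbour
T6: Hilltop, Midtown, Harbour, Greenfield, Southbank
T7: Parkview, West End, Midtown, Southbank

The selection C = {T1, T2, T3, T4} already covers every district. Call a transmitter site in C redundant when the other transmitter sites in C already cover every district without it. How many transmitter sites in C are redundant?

Drop T1: Market uncovered — not redundant.
Drop T2: Lakeshore, Midtown uncovered — not redundant.
Drop T3: Parkview uncovered — not redundant.
Drop T4: Greenfield uncovered — not redundant.
None of the transmitter sites in C is redundant.

0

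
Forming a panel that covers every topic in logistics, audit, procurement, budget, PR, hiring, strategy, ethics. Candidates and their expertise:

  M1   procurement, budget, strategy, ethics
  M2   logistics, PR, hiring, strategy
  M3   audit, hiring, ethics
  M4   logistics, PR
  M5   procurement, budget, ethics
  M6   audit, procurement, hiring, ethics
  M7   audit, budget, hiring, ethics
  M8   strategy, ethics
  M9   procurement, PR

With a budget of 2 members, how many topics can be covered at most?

7

Choosing M1, M2 covers {logistics, procurement, budget, PR, hiring, strategy, ethics} — 7 topics.
No choice of 2 members does better; here audit is left uncovered.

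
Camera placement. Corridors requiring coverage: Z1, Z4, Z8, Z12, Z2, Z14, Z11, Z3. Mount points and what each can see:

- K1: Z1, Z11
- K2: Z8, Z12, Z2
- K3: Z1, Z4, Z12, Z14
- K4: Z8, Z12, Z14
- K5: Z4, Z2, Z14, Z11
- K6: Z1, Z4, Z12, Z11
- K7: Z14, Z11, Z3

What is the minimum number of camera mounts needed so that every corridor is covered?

K2, K3, K7 together cover {Z1, Z4, Z8, Z12, Z2, Z14, Z11, Z3} — every corridor.
No 2 of the 7 camera mounts cover everything (all 21 pairs fall short), so 3 is minimum.

3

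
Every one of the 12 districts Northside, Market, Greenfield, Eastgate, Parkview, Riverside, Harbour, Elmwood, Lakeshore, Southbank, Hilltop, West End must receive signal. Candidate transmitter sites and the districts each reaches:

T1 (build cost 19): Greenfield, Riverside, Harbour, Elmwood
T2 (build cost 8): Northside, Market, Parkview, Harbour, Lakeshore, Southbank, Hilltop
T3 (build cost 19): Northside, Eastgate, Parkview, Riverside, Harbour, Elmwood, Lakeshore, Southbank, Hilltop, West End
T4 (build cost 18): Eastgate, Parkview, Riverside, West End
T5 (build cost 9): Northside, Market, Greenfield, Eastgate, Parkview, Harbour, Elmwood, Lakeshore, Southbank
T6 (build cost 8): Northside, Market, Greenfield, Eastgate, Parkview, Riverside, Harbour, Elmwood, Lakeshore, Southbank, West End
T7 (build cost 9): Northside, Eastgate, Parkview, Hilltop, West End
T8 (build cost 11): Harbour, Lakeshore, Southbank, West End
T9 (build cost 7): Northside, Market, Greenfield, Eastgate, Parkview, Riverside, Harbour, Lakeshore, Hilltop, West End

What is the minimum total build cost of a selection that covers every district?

15

T6, T9 cover every district at build cost 8 + 7 = 15.
Any cover uses at least 2 transmitter sites; among all covering selections none totals below 15.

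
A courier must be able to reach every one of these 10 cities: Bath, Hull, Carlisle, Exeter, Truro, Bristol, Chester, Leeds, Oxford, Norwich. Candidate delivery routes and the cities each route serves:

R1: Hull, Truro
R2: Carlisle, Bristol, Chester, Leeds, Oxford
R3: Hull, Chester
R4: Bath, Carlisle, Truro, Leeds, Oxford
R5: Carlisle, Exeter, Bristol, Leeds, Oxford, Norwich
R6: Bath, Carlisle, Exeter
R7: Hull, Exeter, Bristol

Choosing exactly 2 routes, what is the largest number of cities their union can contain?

8

Choosing R1, R5 covers {Hull, Carlisle, Exeter, Truro, Bristol, Leeds, Oxford, Norwich} — 8 cities.
No choice of 2 routes does better; here Bath, Chester are left uncovered.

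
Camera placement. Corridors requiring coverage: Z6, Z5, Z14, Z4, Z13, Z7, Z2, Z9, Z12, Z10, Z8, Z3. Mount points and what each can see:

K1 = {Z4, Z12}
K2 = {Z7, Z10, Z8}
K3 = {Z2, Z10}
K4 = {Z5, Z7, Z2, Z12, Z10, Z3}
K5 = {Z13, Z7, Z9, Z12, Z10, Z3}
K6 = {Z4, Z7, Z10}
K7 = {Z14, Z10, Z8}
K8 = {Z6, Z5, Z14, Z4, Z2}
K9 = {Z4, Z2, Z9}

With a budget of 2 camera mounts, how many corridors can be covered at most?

Choosing K5, K8 covers {Z6, Z5, Z14, Z4, Z13, Z7, Z2, Z9, Z12, Z10, Z3} — 11 corridors.
No choice of 2 camera mounts does better; here Z8 is left uncovered.

11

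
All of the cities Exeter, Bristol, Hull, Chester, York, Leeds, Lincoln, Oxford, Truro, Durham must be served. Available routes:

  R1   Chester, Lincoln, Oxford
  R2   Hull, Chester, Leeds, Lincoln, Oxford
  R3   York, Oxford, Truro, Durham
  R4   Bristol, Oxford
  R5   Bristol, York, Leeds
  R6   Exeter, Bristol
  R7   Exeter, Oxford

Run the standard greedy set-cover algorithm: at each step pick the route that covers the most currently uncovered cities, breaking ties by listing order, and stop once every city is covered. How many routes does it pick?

Pick 1: R2 covers 5 new cities (Hull, Chester, Leeds, Lincoln, Oxford).
Pick 2: R3 covers 3 new cities (York, Truro, Durham).
Pick 3: R6 covers 2 new cities (Exeter, Bristol).
Greedy uses 3 routes.

3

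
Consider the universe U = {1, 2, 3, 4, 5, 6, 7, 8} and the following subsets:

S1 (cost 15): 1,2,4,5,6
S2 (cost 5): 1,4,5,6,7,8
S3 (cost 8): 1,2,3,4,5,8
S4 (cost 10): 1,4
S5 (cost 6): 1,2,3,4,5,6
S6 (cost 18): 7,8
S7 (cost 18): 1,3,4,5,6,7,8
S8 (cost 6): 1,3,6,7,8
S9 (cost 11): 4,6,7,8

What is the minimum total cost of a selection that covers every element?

11

S2, S5 cover every element at cost 5 + 6 = 11.
Any cover uses at least 2 sets; among all covering selections none totals below 11.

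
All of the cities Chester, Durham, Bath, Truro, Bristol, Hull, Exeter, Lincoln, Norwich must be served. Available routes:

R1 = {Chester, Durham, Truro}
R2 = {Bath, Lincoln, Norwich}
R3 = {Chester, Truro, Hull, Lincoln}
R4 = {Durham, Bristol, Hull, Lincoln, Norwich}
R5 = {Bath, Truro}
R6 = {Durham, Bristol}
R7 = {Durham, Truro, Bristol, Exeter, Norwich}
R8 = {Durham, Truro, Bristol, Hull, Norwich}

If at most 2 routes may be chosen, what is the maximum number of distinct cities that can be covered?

Choosing R3, R7 covers {Chester, Durham, Truro, Bristol, Hull, Exeter, Lincoln, Norwich} — 8 cities.
No choice of 2 routes does better; here Bath is left uncovered.

8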